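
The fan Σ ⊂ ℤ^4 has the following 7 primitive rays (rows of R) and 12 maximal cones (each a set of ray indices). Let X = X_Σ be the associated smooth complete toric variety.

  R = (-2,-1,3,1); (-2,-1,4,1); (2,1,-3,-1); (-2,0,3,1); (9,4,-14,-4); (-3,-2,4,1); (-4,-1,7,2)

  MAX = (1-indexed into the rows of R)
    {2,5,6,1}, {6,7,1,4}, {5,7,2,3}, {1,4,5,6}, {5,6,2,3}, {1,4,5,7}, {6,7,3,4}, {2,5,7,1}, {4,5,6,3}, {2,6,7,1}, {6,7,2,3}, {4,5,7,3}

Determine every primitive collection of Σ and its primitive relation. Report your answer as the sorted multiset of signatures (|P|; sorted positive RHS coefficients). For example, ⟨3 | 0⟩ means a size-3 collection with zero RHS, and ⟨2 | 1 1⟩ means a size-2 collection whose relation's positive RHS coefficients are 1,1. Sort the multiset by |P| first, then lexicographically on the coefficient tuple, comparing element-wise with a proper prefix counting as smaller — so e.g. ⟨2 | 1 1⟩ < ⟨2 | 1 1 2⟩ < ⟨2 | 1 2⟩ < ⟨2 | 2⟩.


3 collections generate NE(X_Σ); each relation:

  • {1,3}:  v_{1} + v_{3} = 0  ⟹  sig = ⟨2 | 0⟩
  • {2,4}:  v_{2} + v_{4} = v_{7}  ⟹  sig = ⟨2 | 1⟩
  • {5,6,7}:  v_{5} + v_{6} + v_{7} = v_{3}  ⟹  sig = ⟨3 | 1⟩

Signatures (|P|; sorted positive RHS coefficients), sorted:
[⟨2 | 0⟩, ⟨2 | 1⟩, ⟨3 | 1⟩]


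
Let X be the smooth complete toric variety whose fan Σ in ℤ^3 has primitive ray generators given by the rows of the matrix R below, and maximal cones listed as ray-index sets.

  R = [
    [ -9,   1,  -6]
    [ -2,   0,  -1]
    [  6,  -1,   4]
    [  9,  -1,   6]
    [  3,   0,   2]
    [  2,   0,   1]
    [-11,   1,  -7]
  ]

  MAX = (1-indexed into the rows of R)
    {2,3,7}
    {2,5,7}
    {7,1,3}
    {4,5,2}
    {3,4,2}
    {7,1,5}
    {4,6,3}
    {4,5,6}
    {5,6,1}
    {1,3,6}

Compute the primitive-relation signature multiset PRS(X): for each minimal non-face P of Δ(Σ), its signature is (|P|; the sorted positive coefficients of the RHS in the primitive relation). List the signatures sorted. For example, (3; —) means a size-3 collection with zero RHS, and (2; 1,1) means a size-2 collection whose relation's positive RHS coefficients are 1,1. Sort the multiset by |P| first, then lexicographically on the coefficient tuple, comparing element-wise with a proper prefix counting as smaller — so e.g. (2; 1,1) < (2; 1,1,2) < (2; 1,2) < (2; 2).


6 minimal non-faces of Δ(Σ) (on 7 rays):

  P = {1,4}:  v_{1} + v_{4} = 0  ⟹  sig = (2; —)
  P = {2,6}:  v_{2} + v_{6} = 0  ⟹  sig = (2; —)
  P = {1,2}:  v_{1} + v_{2} = v_{7}  ⟹  sig = (2; 1)
  P = {3,5}:  v_{3} + v_{5} = v_{4}  ⟹  sig = (2; 1)
  P = {4,7}:  v_{4} + v_{7} = v_{2}  ⟹  sig = (2; 1)
  P = {6,7}:  v_{6} + v_{7} = v_{1}  ⟹  sig = (2; 1)

Hence PRS(X_Σ) =
{ (2; —) ×2,  (2; 1) ×4 }


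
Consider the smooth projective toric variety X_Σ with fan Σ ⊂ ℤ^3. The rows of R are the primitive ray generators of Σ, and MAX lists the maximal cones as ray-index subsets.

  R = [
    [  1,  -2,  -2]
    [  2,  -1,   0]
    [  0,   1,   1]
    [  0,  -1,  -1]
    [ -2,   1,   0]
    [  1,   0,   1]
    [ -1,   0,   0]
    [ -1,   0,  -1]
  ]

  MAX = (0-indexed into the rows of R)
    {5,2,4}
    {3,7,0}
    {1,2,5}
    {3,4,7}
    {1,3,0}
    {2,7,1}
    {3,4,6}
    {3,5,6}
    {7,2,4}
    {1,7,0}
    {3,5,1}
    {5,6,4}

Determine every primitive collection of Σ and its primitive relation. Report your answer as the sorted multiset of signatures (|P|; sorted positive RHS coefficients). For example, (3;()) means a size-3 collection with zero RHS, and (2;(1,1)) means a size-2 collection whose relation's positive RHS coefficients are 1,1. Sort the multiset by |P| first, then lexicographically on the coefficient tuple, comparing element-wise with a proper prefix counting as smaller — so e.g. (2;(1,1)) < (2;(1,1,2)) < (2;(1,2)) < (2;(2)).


|primitive collections| = 12. Relations:

  {1,4}:  v_{1} + v_{4} = 0  so sig = (2;())
  {2,3}:  v_{2} + v_{3} = 0  so sig = (2;())
  {5,7}:  v_{5} + v_{7} = 0  so sig = (2;())
  {0,2}:  v_{0} + v_{2} = v_{1} + v_{7}  so sig = (2;(1,1))
  {0,4}:  v_{0} + v_{4} = v_{3} + v_{7}  so sig = (2;(1,1))
  {0,5}:  v_{0} + v_{5} = v_{1} + v_{3}  so sig = (2;(1,1))
  {1,6}:  v_{1} + v_{6} = v_{3} + v_{5}  so sig = (2;(1,1))
  {2,6}:  v_{2} + v_{6} = v_{4} + v_{5}  so sig = (2;(1,1))
  {6,7}:  v_{6} + v_{7} = v_{3} + v_{4}  so sig = (2;(1,1))
  {0,6}:  v_{0} + v_{6} = 2·v_{3}  so sig = (2;(2))
  {1,3,7}:  v_{1} + v_{3} + v_{7} = v_{0}  so sig = (3;(1))
  {3,4,5}:  v_{3} + v_{4} + v_{5} = v_{6}  so sig = (3;(1))

so the primitive-relation signature multiset is
{ (2;()) ×3,  (2;(1,1)) ×6,  (2;(2)),  (3;(1)) ×2 }


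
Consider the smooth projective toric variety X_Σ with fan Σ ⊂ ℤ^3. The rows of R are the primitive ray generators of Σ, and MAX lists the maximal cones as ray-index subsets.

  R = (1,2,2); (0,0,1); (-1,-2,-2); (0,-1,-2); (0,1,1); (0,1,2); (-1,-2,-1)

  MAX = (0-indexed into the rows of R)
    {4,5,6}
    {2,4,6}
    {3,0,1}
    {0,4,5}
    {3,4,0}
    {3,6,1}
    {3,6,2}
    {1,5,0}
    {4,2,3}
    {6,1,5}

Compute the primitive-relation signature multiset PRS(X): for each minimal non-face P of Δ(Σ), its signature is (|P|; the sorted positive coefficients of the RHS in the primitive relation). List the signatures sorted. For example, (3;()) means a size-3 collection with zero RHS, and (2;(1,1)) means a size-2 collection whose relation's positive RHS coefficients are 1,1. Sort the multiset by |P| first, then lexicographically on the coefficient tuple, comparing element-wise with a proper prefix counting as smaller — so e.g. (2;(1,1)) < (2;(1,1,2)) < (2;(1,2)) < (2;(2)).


Σ has 7 primitive collections:

  {0,2}:  v_{0} + v_{2} = 0  ⟹  sig = (2;())
  {3,5}:  v_{3} + v_{5} = 0  ⟹  sig = (2;())
  {0,6}:  v_{0} + v_{6} = v_{1}  ⟹  sig = (2;(1))
  {1,2}:  v_{1} + v_{2} = v_{6}  ⟹  sig = (2;(1))
  {1,4}:  v_{1} + v_{4} = v_{5}  ⟹  sig = (2;(1))
  {2,5}:  v_{2} + v_{5} = v_{4} + v_{6}  ⟹  sig = (2;(1,1))
  {3,4,6}:  v_{3} + v_{4} + v_{6} = v_{2}  ⟹  sig = (3;(1))

Signatures (|P|; sorted positive RHS coefficients), sorted:
    (2;())
    (2;())
    (2;(1))
    (2;(1))
    (2;(1))
    (2;(1,1))
    (3;(1))


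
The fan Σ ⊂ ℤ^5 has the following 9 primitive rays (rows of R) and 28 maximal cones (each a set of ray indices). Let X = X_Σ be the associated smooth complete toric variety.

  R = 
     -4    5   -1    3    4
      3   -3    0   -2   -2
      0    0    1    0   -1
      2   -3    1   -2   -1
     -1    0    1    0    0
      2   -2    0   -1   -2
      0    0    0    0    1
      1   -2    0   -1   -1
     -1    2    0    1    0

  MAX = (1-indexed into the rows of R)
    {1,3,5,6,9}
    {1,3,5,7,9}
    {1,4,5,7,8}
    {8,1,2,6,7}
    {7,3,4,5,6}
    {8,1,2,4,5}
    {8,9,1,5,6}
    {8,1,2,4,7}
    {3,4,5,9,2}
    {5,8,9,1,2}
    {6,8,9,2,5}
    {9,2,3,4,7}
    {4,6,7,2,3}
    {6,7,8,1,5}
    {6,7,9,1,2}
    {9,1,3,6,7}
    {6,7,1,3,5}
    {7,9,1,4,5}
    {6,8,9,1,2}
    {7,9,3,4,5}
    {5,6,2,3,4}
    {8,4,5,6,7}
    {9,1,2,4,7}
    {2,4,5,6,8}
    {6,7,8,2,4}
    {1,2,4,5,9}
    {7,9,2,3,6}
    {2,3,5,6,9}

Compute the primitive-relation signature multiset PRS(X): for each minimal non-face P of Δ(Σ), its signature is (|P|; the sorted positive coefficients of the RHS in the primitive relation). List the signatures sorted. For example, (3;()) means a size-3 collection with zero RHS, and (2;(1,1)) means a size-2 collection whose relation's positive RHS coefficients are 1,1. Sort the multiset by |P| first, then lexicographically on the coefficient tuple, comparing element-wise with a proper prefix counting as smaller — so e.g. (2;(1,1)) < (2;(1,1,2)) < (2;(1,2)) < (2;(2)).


Minimal non-faces — 10 found among 9 rays, 28 max cones:

  P = {3,8}:  v_{3} + v_{8} = v_{5} + v_{6}  →  sig = (2;(1,1))
  P = {7,8,9}:  v_{7} + v_{8} + v_{9} = 0  →  sig = (3;())
  P = {1,4,6}:  v_{1} + v_{4} + v_{6} = v_{7}  →  sig = (3;(1))
  P = {2,5,7}:  v_{2} + v_{5} + v_{7} = v_{4}  →  sig = (3;(1))
  P = {1,2,3}:  v_{1} + v_{2} + v_{3} = v_{7} + v_{9}  →  sig = (3;(1,1))
  P = {4,6,9}:  v_{4} + v_{6} + v_{9} = v_{2} + v_{3}  →  sig = (3;(1,1))
  P = {4,8,9}:  v_{4} + v_{8} + v_{9} = v_{2} + v_{5}  →  sig = (3;(1,1))
  P = {1,3,4}:  v_{1} + v_{3} + v_{4} = v_{5} + 2·v_{7} + v_{9}  →  sig = (3;(1,1,2))
  P = {1,2,5,6}:  v_{1} + v_{2} + v_{5} + v_{6} = 0  →  sig = (4;())
  P = {5,6,7,9}:  v_{5} + v_{6} + v_{7} + v_{9} = v_{3}  →  sig = (4;(1))

Hence PRS(X_Σ) =
    (2;(1,1))
    (3;())
    (3;(1))
    (3;(1))
    (3;(1,1))
    (3;(1,1))
    (3;(1,1))
    (3;(1,1,2))
    (4;())
    (4;(1))


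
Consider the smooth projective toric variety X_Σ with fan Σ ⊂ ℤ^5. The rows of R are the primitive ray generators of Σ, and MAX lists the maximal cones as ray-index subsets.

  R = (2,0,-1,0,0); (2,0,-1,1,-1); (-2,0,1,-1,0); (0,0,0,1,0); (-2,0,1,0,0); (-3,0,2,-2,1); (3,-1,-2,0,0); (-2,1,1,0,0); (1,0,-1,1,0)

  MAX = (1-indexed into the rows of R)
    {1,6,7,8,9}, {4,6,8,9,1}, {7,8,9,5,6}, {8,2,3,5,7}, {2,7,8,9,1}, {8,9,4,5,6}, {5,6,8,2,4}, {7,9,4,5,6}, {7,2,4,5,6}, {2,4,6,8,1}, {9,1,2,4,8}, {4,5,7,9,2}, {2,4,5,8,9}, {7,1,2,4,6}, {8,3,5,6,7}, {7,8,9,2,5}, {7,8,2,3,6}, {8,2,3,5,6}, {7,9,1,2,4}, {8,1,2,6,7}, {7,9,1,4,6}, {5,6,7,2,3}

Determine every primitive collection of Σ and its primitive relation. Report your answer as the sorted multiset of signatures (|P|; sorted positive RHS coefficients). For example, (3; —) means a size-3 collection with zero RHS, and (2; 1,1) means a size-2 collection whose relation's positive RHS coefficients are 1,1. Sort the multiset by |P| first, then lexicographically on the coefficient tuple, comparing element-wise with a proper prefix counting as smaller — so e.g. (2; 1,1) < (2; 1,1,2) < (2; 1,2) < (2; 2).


The 7 primitive collections of Σ (r=9, n=5):

  {1,5}:  v_{1} + v_{5} = 0 — sig = (2; —)
  {3,4}:  v_{3} + v_{4} = v_{5} — sig = (2; 1)
  {3,9}:  v_{3} + v_{9} = v_{5} + v_{7} + v_{8} — sig = (2; 1,1,1)
  {1,3}:  v_{1} + v_{3} = v_{2} + v_{6} + v_{7} + v_{8} — sig = (2; 1,1,1,1)
  {2,6,9}:  v_{2} + v_{6} + v_{9} = 0 — sig = (3; —)
  {4,7,8}:  v_{4} + v_{7} + v_{8} = v_{9} — sig = (3; 1)
  {2,5,6,7,8}:  v_{2} + v_{5} + v_{6} + v_{7} + v_{8} = v_{3} — sig = (5; 1)

Hence PRS(X_Σ) =
    |P|=2: 4 collections, coeffs (), (1), (1,1,1), (1,1,1,1)
    |P|=3: 2 collections, coeffs (), (1)
    |P|=5: 1 collection, coeffs (1)


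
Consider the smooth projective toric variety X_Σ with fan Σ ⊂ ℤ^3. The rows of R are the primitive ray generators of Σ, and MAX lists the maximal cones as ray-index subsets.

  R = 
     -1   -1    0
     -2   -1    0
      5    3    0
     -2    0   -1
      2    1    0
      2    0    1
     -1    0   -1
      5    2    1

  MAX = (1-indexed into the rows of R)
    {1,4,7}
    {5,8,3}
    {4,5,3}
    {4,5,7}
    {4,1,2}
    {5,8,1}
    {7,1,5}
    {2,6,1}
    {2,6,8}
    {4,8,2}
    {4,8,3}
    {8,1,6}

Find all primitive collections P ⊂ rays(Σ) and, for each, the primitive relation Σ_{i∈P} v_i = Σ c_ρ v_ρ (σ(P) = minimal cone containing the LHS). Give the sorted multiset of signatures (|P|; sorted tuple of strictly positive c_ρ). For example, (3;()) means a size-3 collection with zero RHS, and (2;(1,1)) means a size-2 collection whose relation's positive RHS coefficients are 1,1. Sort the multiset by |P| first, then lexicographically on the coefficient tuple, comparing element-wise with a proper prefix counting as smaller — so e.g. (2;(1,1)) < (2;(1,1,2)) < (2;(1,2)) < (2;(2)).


Minimal non-faces — 14 found among 8 rays, 12 max cones:

  {2,5}:  v_{2} + v_{5} = 0  ⇒ sig = (2;())
  {4,6}:  v_{4} + v_{6} = 0  ⇒ sig = (2;())
  {2,3}:  v_{2} + v_{3} = v_{4} + v_{8}  ⇒ sig = (2;(1,1))
  {2,7}:  v_{2} + v_{7} = v_{1} + v_{4}  ⇒ sig = (2;(1,1))
  {3,6}:  v_{3} + v_{6} = v_{5} + v_{8}  ⇒ sig = (2;(1,1))
  {5,6}:  v_{5} + v_{6} = v_{1} + v_{8}  ⇒ sig = (2;(1,1))
  {6,7}:  v_{6} + v_{7} = v_{1} + v_{5}  ⇒ sig = (2;(1,1))
  {3,7}:  v_{3} + v_{7} = v_{4} + 3·v_{5}  ⇒ sig = (2;(1,3))
  {1,3}:  v_{1} + v_{3} = 2·v_{5}  ⇒ sig = (2;(2))
  {7,8}:  v_{7} + v_{8} = 2·v_{5}  ⇒ sig = (2;(2))
  {1,2,8}:  v_{1} + v_{2} + v_{8} = v_{6}  ⇒ sig = (3;(1))
  {1,4,5}:  v_{1} + v_{4} + v_{5} = v_{7}  ⇒ sig = (3;(1))
  {1,4,8}:  v_{1} + v_{4} + v_{8} = v_{5}  ⇒ sig = (3;(1))
  {4,5,8}:  v_{4} + v_{5} + v_{8} = v_{3}  ⇒ sig = (3;(1))

Sorted signature multiset PRS(X):
    (2;())
    (2;())
    (2;(1,1))
    (2;(1,1))
    (2;(1,1))
    (2;(1,1))
    (2;(1,1))
    (2;(1,3))
    (2;(2))
    (2;(2))
    (3;(1))
    (3;(1))
    (3;(1))
    (3;(1))


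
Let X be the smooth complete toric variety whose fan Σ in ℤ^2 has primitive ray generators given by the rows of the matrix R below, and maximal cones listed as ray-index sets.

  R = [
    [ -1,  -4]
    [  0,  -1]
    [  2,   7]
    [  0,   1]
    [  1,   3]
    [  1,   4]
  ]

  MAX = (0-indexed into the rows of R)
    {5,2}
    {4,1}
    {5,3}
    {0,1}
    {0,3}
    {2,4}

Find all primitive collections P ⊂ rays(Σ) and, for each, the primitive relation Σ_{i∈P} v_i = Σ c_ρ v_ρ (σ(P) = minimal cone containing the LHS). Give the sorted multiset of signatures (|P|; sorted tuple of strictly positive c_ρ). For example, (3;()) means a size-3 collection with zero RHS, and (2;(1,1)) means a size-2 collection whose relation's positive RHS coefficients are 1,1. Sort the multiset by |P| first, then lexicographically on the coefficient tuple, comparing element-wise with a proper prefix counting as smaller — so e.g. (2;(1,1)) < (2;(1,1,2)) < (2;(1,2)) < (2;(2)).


Primitive collections (9):

  {0,5}:  v_{0} + v_{5} = 0  ⇒ sig = (2;())
  {1,3}:  v_{1} + v_{3} = 0  ⇒ sig = (2;())
  {0,2}:  v_{0} + v_{2} = v_{4}  ⇒ sig = (2;(1))
  {0,4}:  v_{0} + v_{4} = v_{1}  ⇒ sig = (2;(1))
  {1,5}:  v_{1} + v_{5} = v_{4}  ⇒ sig = (2;(1))
  {3,4}:  v_{3} + v_{4} = v_{5}  ⇒ sig = (2;(1))
  {4,5}:  v_{4} + v_{5} = v_{2}  ⇒ sig = (2;(1))
  {1,2}:  v_{1} + v_{2} = 2·v_{4}  ⇒ sig = (2;(2))
  {2,3}:  v_{2} + v_{3} = 2·v_{5}  ⇒ sig = (2;(2))

so the primitive-relation signature multiset is
{ (2;()) ×2,  (2;(1)) ×5,  (2;(2)) ×2 }


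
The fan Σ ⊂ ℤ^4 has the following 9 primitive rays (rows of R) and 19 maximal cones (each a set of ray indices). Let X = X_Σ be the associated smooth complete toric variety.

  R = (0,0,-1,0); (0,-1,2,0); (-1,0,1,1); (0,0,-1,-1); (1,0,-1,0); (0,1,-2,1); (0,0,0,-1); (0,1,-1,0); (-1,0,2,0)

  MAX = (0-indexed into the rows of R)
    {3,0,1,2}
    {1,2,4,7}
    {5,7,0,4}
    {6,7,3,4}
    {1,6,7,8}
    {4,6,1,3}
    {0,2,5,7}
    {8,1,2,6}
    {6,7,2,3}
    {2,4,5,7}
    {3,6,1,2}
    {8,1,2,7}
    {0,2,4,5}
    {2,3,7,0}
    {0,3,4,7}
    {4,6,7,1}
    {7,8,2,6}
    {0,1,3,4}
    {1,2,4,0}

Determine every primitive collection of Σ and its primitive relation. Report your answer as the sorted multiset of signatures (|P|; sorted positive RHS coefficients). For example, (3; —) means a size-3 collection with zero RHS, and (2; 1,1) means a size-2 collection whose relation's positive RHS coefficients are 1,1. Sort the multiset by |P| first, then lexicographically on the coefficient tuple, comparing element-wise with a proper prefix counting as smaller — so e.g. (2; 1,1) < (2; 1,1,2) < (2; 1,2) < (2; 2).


Primitive collections (14):

  • {0,6}:  v_{0} + v_{6} = v_{3} ; sig = (2; 1)
  • {0,8}:  v_{0} + v_{8} = v_{2} + v_{6} ; sig = (2; 1,1)
  • {1,5}:  v_{1} + v_{5} = v_{2} + v_{4} ; sig = (2; 1,1)
  • {4,8}:  v_{4} + v_{8} = v_{1} + v_{7} ; sig = (2; 1,1)
  • {5,6}:  v_{5} + v_{6} = v_{0} + v_{7} ; sig = (2; 1,1)
  • {5,8}:  v_{5} + v_{8} = v_{2} + v_{7} ; sig = (2; 1,1)
  • {3,5}:  v_{3} + v_{5} = 2·v_{0} + v_{7} ; sig = (2; 1,2)
  • {3,8}:  v_{3} + v_{8} = v_{2} + 2·v_{6} ; sig = (2; 1,2)
  • {0,1,7}:  v_{0} + v_{1} + v_{7} = 0 ; sig = (3; —)
  • {2,4,6}:  v_{2} + v_{4} + v_{6} = 0 ; sig = (3; —)
  • {1,3,7}:  v_{1} + v_{3} + v_{7} = v_{6} ; sig = (3; 1)
  • {2,3,4}:  v_{2} + v_{3} + v_{4} = v_{0} ; sig = (3; 1)
  • {0,2,4,7}:  v_{0} + v_{2} + v_{4} + v_{7} = v_{5} ; sig = (4; 1)
  • {1,2,6,7}:  v_{1} + v_{2} + v_{6} + v_{7} = v_{8} ; sig = (4; 1)

Sorted signature multiset PRS(X):
    (2; 1)
    (2; 1,1)
    (2; 1,1)
    (2; 1,1)
    (2; 1,1)
    (2; 1,1)
    (2; 1,2)
    (2; 1,2)
    (3; —)
    (3; —)
    (3; 1)
    (3; 1)
    (4; 1)
    (4; 1)


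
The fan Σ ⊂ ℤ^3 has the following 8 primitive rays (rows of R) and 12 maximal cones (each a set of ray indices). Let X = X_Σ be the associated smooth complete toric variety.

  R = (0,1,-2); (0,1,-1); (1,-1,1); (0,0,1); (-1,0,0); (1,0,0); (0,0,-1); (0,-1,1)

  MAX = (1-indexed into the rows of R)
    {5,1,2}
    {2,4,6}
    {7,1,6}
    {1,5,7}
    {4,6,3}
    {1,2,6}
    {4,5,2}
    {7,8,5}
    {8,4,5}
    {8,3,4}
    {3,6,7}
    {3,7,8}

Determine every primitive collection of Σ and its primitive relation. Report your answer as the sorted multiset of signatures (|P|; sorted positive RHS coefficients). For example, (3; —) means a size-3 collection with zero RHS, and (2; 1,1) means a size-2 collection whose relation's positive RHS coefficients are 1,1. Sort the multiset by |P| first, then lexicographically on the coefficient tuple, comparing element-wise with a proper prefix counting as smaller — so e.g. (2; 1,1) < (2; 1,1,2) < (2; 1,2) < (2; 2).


Δ(Σ) — 8 vertices, 10 min non-faces:

  P = {2,8}:  v_{2} + v_{8} = 0 ; sig = (2; —)
  P = {4,7}:  v_{4} + v_{7} = 0 ; sig = (2; —)
  P = {5,6}:  v_{5} + v_{6} = 0 ; sig = (2; —)
  P = {1,4}:  v_{1} + v_{4} = v_{2} ; sig = (2; 1)
  P = {1,8}:  v_{1} + v_{8} = v_{7} ; sig = (2; 1)
  P = {2,3}:  v_{2} + v_{3} = v_{6} ; sig = (2; 1)
  P = {2,7}:  v_{2} + v_{7} = v_{1} ; sig = (2; 1)
  P = {3,5}:  v_{3} + v_{5} = v_{8} ; sig = (2; 1)
  P = {6,8}:  v_{6} + v_{8} = v_{3} ; sig = (2; 1)
  P = {1,3}:  v_{1} + v_{3} = v_{6} + v_{7} ; sig = (2; 1,1)

Signatures (|P|; sorted positive RHS coefficients), sorted:
[(2; —), (2; —), (2; —), (2; 1), (2; 1), (2; 1), (2; 1), (2; 1), (2; 1), (2; 1,1)]


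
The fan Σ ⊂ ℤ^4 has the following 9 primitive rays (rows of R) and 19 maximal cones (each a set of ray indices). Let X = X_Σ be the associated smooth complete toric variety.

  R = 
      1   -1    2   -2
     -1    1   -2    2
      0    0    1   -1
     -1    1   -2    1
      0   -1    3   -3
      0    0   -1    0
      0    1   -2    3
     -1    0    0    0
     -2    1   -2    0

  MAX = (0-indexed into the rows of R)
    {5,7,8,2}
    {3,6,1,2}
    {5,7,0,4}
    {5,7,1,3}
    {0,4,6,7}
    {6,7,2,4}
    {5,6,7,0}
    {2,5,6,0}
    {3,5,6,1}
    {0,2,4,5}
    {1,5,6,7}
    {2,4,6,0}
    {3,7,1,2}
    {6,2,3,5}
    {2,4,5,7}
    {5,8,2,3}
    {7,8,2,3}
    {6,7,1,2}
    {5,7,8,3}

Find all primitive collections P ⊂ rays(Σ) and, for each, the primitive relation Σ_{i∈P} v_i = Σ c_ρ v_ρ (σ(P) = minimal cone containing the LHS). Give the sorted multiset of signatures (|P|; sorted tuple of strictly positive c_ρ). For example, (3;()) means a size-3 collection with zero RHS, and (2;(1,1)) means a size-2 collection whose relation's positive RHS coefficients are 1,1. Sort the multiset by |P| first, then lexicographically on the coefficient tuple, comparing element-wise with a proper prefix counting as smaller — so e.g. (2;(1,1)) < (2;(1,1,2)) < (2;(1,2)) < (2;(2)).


Minimal non-faces — 14 found among 9 rays, 19 max cones:

  {0,1}:  v_{0} + v_{1} = 0 — sig = (2;())
  {0,3}:  v_{0} + v_{3} = v_{2} + v_{5} — sig = (2;(1,1))
  {1,4}:  v_{1} + v_{4} = v_{2} + v_{7} — sig = (2;(1,1))
  {6,8}:  v_{6} + v_{8} = v_{1} + v_{3} — sig = (2;(1,1))
  {3,4}:  v_{3} + v_{4} = 2·v_{2} + v_{5} + v_{7} — sig = (2;(1,1,2))
  {1,8}:  v_{1} + v_{8} = 2·v_{3} + v_{7} — sig = (2;(1,2))
  {0,8}:  v_{0} + v_{8} = 2·v_{2} + 2·v_{5} + v_{7} — sig = (2;(1,2,2))
  {4,8}:  v_{4} + v_{8} = 3·v_{2} + 2·v_{5} + 2·v_{7} — sig = (2;(2,2,3))
  {4,5,6}:  v_{4} + v_{5} + v_{6} = 0 — sig = (3;())
  {0,2,7}:  v_{0} + v_{2} + v_{7} = v_{4} — sig = (3;(1))
  {1,2,5}:  v_{1} + v_{2} + v_{5} = v_{3} — sig = (3;(1))
  {3,6,7}:  v_{3} + v_{6} + v_{7} = 2·v_{1} — sig = (3;(2))
  {2,3,5,7}:  v_{2} + v_{3} + v_{5} + v_{7} = v_{8} — sig = (4;(1))
  {2,5,6,7}:  v_{2} + v_{5} + v_{6} + v_{7} = v_{1} — sig = (4;(1))

so the primitive-relation signature multiset is
    |P|=2: 8 collections, coeffs (), (1,1), (1,1), (1,1), (1,1,2), (1,2), (1,2,2), (2,2,3)
    |P|=3: 4 collections, coeffs (), (1), (1), (2)
    |P|=4: 2 collections, coeffs (1), (1)


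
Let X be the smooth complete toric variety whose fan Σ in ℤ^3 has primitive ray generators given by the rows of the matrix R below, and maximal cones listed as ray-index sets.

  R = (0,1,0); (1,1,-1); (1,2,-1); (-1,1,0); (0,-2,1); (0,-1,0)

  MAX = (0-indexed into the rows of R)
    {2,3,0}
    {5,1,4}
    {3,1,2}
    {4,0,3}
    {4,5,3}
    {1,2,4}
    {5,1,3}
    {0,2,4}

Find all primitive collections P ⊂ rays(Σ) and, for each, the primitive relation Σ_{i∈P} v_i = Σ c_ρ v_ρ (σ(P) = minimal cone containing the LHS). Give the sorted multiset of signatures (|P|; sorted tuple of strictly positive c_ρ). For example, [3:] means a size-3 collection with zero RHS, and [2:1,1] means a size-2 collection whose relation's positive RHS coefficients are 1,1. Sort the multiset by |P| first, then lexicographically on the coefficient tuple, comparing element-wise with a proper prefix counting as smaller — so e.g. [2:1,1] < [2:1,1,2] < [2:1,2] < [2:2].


5 collections generate NE(X_Σ); each relation:

  • {0,5}:  v_{0} + v_{5} = 0 — sig = [2:]
  • {0,1}:  v_{0} + v_{1} = v_{2} — sig = [2:1]
  • {2,5}:  v_{2} + v_{5} = v_{1} — sig = [2:1]
  • {1,3,4}:  v_{1} + v_{3} + v_{4} = 0 — sig = [3:]
  • {2,3,4}:  v_{2} + v_{3} + v_{4} = v_{0} — sig = [3:1]

so the primitive-relation signature multiset is
    [2:]
    [2:1]
    [2:1]
    [3:]
    [3:1]


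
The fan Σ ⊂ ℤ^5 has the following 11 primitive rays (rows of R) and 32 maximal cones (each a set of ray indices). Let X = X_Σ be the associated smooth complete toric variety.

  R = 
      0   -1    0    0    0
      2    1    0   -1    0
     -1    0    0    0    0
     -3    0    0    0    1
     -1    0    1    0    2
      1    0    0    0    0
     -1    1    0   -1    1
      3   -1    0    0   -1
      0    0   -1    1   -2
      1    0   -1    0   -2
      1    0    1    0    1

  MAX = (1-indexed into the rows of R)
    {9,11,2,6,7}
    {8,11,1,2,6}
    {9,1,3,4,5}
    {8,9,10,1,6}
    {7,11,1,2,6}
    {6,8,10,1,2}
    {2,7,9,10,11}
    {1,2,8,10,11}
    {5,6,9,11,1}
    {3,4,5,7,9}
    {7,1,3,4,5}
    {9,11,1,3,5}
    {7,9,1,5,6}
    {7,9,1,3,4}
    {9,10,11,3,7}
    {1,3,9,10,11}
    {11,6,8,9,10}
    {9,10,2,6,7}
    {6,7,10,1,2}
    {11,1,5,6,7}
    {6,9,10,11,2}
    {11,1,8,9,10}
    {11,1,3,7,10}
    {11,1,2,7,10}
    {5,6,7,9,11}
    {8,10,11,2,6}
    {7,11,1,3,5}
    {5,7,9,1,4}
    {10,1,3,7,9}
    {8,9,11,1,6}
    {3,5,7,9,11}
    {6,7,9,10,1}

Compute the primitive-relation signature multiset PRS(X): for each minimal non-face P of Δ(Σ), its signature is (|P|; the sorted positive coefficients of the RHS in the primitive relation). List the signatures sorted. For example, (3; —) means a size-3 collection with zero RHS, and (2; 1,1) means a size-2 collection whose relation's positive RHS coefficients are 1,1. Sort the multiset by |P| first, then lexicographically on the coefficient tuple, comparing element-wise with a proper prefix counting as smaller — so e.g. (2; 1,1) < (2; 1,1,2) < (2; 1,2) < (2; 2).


18 collections generate NE(X_Σ); each relation:

  P = {3,6}:  v_{3} + v_{6} = 0 ; sig = (2; —)
  P = {5,10}:  v_{5} + v_{10} = 0 ; sig = (2; —)
  P = {2,4}:  v_{2} + v_{4} = v_{7} ; sig = (2; 1)
  P = {4,8}:  v_{4} + v_{8} = v_{1} ; sig = (2; 1)
  P = {4,11}:  v_{4} + v_{11} = v_{3} + v_{5} ; sig = (2; 1,1)
  P = {7,8}:  v_{7} + v_{8} = v_{1} + v_{2} ; sig = (2; 1,1)
  P = {2,3}:  v_{2} + v_{3} = v_{7} + v_{10} + v_{11} ; sig = (2; 1,1,1)
  P = {2,5}:  v_{2} + v_{5} = v_{6} + v_{7} + v_{11} ; sig = (2; 1,1,1)
  P = {3,8}:  v_{3} + v_{8} = v_{1} + v_{10} + v_{11} ; sig = (2; 1,1,1)
  P = {5,8}:  v_{5} + v_{8} = v_{1} + v_{6} + v_{11} ; sig = (2; 1,1,1)
  P = {4,6}:  v_{4} + v_{6} = v_{1} + v_{5} + v_{7} + v_{9} ; sig = (2; 1,1,1,1)
  P = {4,10}:  v_{4} + v_{10} = v_{1} + v_{3} + v_{7} + v_{9} ; sig = (2; 1,1,1,1)
  P = {1,2,9}:  v_{1} + v_{2} + v_{9} = v_{6} + v_{10} ; sig = (3; 1,1)
  P = {2,8,9}:  v_{2} + v_{8} + v_{9} = 2·v_{6} + 2·v_{10} + v_{11} ; sig = (3; 1,2,2)
  P = {1,7,9,11}:  v_{1} + v_{7} + v_{9} + v_{11} = 0 ; sig = (4; —)
  P = {1,6,10,11}:  v_{1} + v_{6} + v_{10} + v_{11} = v_{8} ; sig = (4; 1)
  P = {6,7,10,11}:  v_{6} + v_{7} + v_{10} + v_{11} = v_{2} ; sig = (4; 1)
  P = {1,3,5,7,9}:  v_{1} + v_{3} + v_{5} + v_{7} + v_{9} = v_{4} ; sig = (5; 1)

Hence PRS(X_Σ) =
[(2; —), (2; —), (2; 1), (2; 1), (2; 1,1), (2; 1,1), (2; 1,1,1), (2; 1,1,1), (2; 1,1,1), (2; 1,1,1), (2; 1,1,1,1), (2; 1,1,1,1), (3; 1,1), (3; 1,2,2), (4; —), (4; 1), (4; 1), (5; 1)]


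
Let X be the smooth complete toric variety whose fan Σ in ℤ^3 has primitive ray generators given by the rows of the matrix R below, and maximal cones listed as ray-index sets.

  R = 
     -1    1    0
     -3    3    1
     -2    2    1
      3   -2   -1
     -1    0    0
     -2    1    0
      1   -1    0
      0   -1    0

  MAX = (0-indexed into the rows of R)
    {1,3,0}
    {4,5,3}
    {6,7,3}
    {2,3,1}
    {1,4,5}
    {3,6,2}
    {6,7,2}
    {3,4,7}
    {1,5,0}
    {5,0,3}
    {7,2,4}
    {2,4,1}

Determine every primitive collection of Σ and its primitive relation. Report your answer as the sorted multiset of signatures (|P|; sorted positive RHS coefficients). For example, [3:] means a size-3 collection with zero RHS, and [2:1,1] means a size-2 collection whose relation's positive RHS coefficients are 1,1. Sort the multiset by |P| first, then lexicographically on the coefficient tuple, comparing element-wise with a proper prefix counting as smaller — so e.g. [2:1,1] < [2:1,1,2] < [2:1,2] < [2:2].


|primitive collections| = 14. Relations:

  P = {0,6}:  v_{0} + v_{6} = 0  ⟹  sig = [2:]
  P = {0,2}:  v_{0} + v_{2} = v_{1}  ⟹  sig = [2:1]
  P = {0,4}:  v_{0} + v_{4} = v_{5}  ⟹  sig = [2:1]
  P = {0,7}:  v_{0} + v_{7} = v_{4}  ⟹  sig = [2:1]
  P = {1,6}:  v_{1} + v_{6} = v_{2}  ⟹  sig = [2:1]
  P = {4,6}:  v_{4} + v_{6} = v_{7}  ⟹  sig = [2:1]
  P = {5,6}:  v_{5} + v_{6} = v_{4}  ⟹  sig = [2:1]
  P = {1,7}:  v_{1} + v_{7} = v_{2} + v_{4}  ⟹  sig = [2:1,1]
  P = {2,5}:  v_{2} + v_{5} = v_{1} + v_{4}  ⟹  sig = [2:1,1]
  P = {5,7}:  v_{5} + v_{7} = 2·v_{4}  ⟹  sig = [2:2]
  P = {2,3,4}:  v_{2} + v_{3} + v_{4} = 0  ⟹  sig = [3:]
  P = {1,3,4}:  v_{1} + v_{3} + v_{4} = v_{0}  ⟹  sig = [3:1]
  P = {2,3,7}:  v_{2} + v_{3} + v_{7} = v_{6}  ⟹  sig = [3:1]
  P = {1,3,5}:  v_{1} + v_{3} + v_{5} = 2·v_{0}  ⟹  sig = [3:2]

so the primitive-relation signature multiset is
    |P|=2: 10 collections, coeffs (), (1), (1), (1), (1), (1), (1), (1,1), (1,1), (2)
    |P|=3: 4 collections, coeffs (), (1), (1), (2)


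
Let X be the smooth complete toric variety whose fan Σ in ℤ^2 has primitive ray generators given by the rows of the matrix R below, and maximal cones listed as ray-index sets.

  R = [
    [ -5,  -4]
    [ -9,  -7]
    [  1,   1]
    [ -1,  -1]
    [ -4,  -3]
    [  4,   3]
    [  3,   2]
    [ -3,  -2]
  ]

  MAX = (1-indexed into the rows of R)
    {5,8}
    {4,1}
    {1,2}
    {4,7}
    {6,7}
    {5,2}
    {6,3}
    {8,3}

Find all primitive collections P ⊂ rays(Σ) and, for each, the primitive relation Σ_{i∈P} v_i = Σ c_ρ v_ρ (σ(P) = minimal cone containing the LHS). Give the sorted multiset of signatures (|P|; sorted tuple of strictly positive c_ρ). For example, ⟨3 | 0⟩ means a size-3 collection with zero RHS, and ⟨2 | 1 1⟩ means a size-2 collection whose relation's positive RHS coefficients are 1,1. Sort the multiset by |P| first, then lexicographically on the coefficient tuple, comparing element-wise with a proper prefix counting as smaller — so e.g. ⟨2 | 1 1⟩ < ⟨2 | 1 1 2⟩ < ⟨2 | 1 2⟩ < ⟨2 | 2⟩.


20 minimal non-faces of Δ(Σ) (on 8 rays):

  • {3,4}:  v_{3} + v_{4} = 0  ⟹  sig = ⟨2 | 0⟩
  • {5,6}:  v_{5} + v_{6} = 0  ⟹  sig = ⟨2 | 0⟩
  • {7,8}:  v_{7} + v_{8} = 0  ⟹  sig = ⟨2 | 0⟩
  • {1,3}:  v_{1} + v_{3} = v_{5}  ⟹  sig = ⟨2 | 1⟩
  • {1,5}:  v_{1} + v_{5} = v_{2}  ⟹  sig = ⟨2 | 1⟩
  • {1,6}:  v_{1} + v_{6} = v_{4}  ⟹  sig = ⟨2 | 1⟩
  • {2,6}:  v_{2} + v_{6} = v_{1}  ⟹  sig = ⟨2 | 1⟩
  • {3,5}:  v_{3} + v_{5} = v_{8}  ⟹  sig = ⟨2 | 1⟩
  • {3,7}:  v_{3} + v_{7} = v_{6}  ⟹  sig = ⟨2 | 1⟩
  • {4,5}:  v_{4} + v_{5} = v_{1}  ⟹  sig = ⟨2 | 1⟩
  • {4,6}:  v_{4} + v_{6} = v_{7}  ⟹  sig = ⟨2 | 1⟩
  • {4,8}:  v_{4} + v_{8} = v_{5}  ⟹  sig = ⟨2 | 1⟩
  • {5,7}:  v_{5} + v_{7} = v_{4}  ⟹  sig = ⟨2 | 1⟩
  • {6,8}:  v_{6} + v_{8} = v_{3}  ⟹  sig = ⟨2 | 1⟩
  • {2,7}:  v_{2} + v_{7} = v_{1} + v_{4}  ⟹  sig = ⟨2 | 1 1⟩
  • {1,7}:  v_{1} + v_{7} = 2·v_{4}  ⟹  sig = ⟨2 | 2⟩
  • {1,8}:  v_{1} + v_{8} = 2·v_{5}  ⟹  sig = ⟨2 | 2⟩
  • {2,3}:  v_{2} + v_{3} = 2·v_{5}  ⟹  sig = ⟨2 | 2⟩
  • {2,4}:  v_{2} + v_{4} = 2·v_{1}  ⟹  sig = ⟨2 | 2⟩
  • {2,8}:  v_{2} + v_{8} = 3·v_{5}  ⟹  sig = ⟨2 | 3⟩

Signatures (|P|; sorted positive RHS coefficients), sorted:
    ⟨2 | 0⟩
    ⟨2 | 0⟩
    ⟨2 | 0⟩
    ⟨2 | 1⟩
    ⟨2 | 1⟩
    ⟨2 | 1⟩
    ⟨2 | 1⟩
    ⟨2 | 1⟩
    ⟨2 | 1⟩
    ⟨2 | 1⟩
    ⟨2 | 1⟩
    ⟨2 | 1⟩
    ⟨2 | 1⟩
    ⟨2 | 1⟩
    ⟨2 | 1 1⟩
    ⟨2 | 2⟩
    ⟨2 | 2⟩
    ⟨2 | 2⟩
    ⟨2 | 2⟩
    ⟨2 | 3⟩


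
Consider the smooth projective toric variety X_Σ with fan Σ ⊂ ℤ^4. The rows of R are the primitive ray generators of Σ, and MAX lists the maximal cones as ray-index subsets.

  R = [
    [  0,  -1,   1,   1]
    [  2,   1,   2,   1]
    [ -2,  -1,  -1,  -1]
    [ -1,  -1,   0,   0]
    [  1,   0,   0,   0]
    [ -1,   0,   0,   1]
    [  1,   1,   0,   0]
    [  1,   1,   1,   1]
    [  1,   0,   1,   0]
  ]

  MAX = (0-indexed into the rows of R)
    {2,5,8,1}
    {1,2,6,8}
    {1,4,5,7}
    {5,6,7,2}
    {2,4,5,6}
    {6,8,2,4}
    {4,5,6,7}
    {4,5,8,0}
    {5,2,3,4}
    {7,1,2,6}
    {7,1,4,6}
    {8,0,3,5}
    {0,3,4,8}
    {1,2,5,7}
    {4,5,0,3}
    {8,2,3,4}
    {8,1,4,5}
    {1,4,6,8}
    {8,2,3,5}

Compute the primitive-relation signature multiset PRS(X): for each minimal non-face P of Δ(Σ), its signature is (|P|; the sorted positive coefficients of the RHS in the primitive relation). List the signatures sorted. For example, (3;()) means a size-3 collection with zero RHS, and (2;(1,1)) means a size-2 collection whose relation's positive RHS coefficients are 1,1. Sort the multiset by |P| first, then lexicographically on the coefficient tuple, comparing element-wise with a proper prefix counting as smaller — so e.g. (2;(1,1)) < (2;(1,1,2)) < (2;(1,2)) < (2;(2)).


Minimal non-faces — 14 found among 9 rays, 19 max cones:

  {3,6}:  v_{3} + v_{6} = 0  so sig = (2;())
  {7,8}:  v_{7} + v_{8} = v_{1}  so sig = (2;(1))
  {3,7}:  v_{3} + v_{7} = v_{5} + v_{8}  so sig = (2;(1,1))
  {0,6}:  v_{0} + v_{6} = v_{4} + v_{5} + v_{8}  so sig = (2;(1,1,1))
  {1,3}:  v_{1} + v_{3} = v_{5} + 2·v_{8}  so sig = (2;(1,2))
  {0,7}:  v_{0} + v_{7} = v_{4} + 2·v_{5} + 2·v_{8}  so sig = (2;(1,2,2))
  {0,1}:  v_{0} + v_{1} = v_{4} + 2·v_{5} + 3·v_{8}  so sig = (2;(1,2,3))
  {0,2}:  v_{0} + v_{2} = 2·v_{3}  so sig = (2;(2))
  {2,4,7}:  v_{2} + v_{4} + v_{7} = 0  so sig = (3;())
  {1,2,4}:  v_{1} + v_{2} + v_{4} = v_{8}  so sig = (3;(1))
  {5,6,8}:  v_{5} + v_{6} + v_{8} = v_{7}  so sig = (3;(1))
  {1,5,6}:  v_{1} + v_{5} + v_{6} = 2·v_{7}  so sig = (3;(2))
  {2,4,5,8}:  v_{2} + v_{4} + v_{5} + v_{8} = v_{3}  so sig = (4;(1))
  {3,4,5,8}:  v_{3} + v_{4} + v_{5} + v_{8} = v_{0}  so sig = (4;(1))

Signatures (|P|; sorted positive RHS coefficients), sorted:
[(2;()), (2;(1)), (2;(1,1)), (2;(1,1,1)), (2;(1,2)), (2;(1,2,2)), (2;(1,2,3)), (2;(2)), (3;()), (3;(1)), (3;(1)), (3;(2)), (4;(1)), (4;(1))]


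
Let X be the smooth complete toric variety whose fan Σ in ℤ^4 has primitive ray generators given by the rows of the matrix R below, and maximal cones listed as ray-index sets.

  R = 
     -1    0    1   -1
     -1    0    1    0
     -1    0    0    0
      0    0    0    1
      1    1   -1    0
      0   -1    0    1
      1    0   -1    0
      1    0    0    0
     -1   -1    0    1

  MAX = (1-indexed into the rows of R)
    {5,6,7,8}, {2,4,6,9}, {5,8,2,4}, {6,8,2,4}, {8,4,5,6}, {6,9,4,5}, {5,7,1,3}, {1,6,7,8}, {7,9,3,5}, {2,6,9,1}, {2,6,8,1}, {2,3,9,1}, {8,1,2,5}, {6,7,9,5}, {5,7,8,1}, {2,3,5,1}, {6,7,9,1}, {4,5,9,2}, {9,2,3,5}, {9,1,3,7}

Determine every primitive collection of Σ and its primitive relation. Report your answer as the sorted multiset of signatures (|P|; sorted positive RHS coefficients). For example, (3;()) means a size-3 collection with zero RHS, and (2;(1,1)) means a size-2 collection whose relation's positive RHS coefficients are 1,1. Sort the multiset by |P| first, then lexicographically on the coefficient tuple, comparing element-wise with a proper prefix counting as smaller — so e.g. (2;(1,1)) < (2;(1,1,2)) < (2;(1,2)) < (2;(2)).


Σ has 10 primitive collections:

  {2,7}:  v_{2} + v_{7} = 0  ⇒ sig = (2;())
  {3,8}:  v_{3} + v_{8} = 0  ⇒ sig = (2;())
  {1,4}:  v_{1} + v_{4} = v_{2}  ⇒ sig = (2;(1))
  {3,6}:  v_{3} + v_{6} = v_{9}  ⇒ sig = (2;(1))
  {8,9}:  v_{8} + v_{9} = v_{6}  ⇒ sig = (2;(1))
  {4,7}:  v_{4} + v_{7} = v_{5} + v_{6}  ⇒ sig = (2;(1,1))
  {3,4}:  v_{3} + v_{4} = v_{2} + v_{5} + v_{9}  ⇒ sig = (2;(1,1,1))
  {1,5,6}:  v_{1} + v_{5} + v_{6} = 0  ⇒ sig = (3;())
  {1,5,9}:  v_{1} + v_{5} + v_{9} = v_{3}  ⇒ sig = (3;(1))
  {2,5,6}:  v_{2} + v_{5} + v_{6} = v_{4}  ⇒ sig = (3;(1))

so the primitive-relation signature multiset is
    (2;())
    (2;())
    (2;(1))
    (2;(1))
    (2;(1))
    (2;(1,1))
    (2;(1,1,1))
    (3;())
    (3;(1))
    (3;(1))


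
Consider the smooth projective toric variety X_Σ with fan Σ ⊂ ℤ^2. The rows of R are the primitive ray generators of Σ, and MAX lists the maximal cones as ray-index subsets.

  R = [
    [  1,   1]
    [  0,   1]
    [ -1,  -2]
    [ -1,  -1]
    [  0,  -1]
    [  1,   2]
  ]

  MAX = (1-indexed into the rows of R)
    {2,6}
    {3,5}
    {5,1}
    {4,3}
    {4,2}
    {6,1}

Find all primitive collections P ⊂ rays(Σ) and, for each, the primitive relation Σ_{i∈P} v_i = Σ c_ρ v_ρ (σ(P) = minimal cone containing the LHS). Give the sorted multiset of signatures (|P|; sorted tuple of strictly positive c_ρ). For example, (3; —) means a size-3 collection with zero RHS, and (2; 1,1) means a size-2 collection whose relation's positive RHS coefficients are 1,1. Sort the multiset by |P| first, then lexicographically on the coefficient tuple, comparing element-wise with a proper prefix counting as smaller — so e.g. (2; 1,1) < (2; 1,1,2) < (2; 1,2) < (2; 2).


Δ(Σ) — 6 vertices, 9 min non-faces:

  P = {1,4}:  v_{1} + v_{4} = 0  ⟹  sig = (2; —)
  P = {2,5}:  v_{2} + v_{5} = 0  ⟹  sig = (2; —)
  P = {3,6}:  v_{3} + v_{6} = 0  ⟹  sig = (2; —)
  P = {1,2}:  v_{1} + v_{2} = v_{6}  ⟹  sig = (2; 1)
  P = {1,3}:  v_{1} + v_{3} = v_{5}  ⟹  sig = (2; 1)
  P = {2,3}:  v_{2} + v_{3} = v_{4}  ⟹  sig = (2; 1)
  P = {4,5}:  v_{4} + v_{5} = v_{3}  ⟹  sig = (2; 1)
  P = {4,6}:  v_{4} + v_{6} = v_{2}  ⟹  sig = (2; 1)
  P = {5,6}:  v_{5} + v_{6} = v_{1}  ⟹  sig = (2; 1)

Signatures (|P|; sorted positive RHS coefficients), sorted:
    (2; —)
    (2; —)
    (2; —)
    (2; 1)
    (2; 1)
    (2; 1)
    (2; 1)
    (2; 1)
    (2; 1)


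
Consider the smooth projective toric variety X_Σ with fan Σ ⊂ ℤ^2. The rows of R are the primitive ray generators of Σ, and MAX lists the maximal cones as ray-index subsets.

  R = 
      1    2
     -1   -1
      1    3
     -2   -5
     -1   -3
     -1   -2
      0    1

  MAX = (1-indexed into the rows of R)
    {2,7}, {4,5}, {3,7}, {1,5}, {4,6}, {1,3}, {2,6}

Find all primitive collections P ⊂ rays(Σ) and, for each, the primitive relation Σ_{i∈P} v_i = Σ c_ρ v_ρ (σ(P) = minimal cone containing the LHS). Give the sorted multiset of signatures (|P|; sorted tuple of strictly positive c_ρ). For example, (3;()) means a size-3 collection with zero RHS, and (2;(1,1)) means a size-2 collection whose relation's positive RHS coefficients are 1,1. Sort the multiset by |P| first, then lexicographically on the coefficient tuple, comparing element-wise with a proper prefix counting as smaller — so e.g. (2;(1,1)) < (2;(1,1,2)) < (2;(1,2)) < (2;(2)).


Primitive collections (14):

  P = {1,6}:  v_{1} + v_{6} = 0 — sig = (2;())
  P = {3,5}:  v_{3} + v_{5} = 0 — sig = (2;())
  P = {1,2}:  v_{1} + v_{2} = v_{7} — sig = (2;(1))
  P = {1,4}:  v_{1} + v_{4} = v_{5} — sig = (2;(1))
  P = {1,7}:  v_{1} + v_{7} = v_{3} — sig = (2;(1))
  P = {3,4}:  v_{3} + v_{4} = v_{6} — sig = (2;(1))
  P = {3,6}:  v_{3} + v_{6} = v_{7} — sig = (2;(1))
  P = {5,6}:  v_{5} + v_{6} = v_{4} — sig = (2;(1))
  P = {5,7}:  v_{5} + v_{7} = v_{6} — sig = (2;(1))
  P = {6,7}:  v_{6} + v_{7} = v_{2} — sig = (2;(1))
  P = {2,3}:  v_{2} + v_{3} = 2·v_{7} — sig = (2;(2))
  P = {2,5}:  v_{2} + v_{5} = 2·v_{6} — sig = (2;(2))
  P = {4,7}:  v_{4} + v_{7} = 2·v_{6} — sig = (2;(2))
  P = {2,4}:  v_{2} + v_{4} = 3·v_{6} — sig = (2;(3))

Sorted signature multiset PRS(X):
    |P|=2: 14 collections, coeffs (), (), (1), (1), (1), (1), (1), (1), (1), (1), (2), (2), (2), (3)


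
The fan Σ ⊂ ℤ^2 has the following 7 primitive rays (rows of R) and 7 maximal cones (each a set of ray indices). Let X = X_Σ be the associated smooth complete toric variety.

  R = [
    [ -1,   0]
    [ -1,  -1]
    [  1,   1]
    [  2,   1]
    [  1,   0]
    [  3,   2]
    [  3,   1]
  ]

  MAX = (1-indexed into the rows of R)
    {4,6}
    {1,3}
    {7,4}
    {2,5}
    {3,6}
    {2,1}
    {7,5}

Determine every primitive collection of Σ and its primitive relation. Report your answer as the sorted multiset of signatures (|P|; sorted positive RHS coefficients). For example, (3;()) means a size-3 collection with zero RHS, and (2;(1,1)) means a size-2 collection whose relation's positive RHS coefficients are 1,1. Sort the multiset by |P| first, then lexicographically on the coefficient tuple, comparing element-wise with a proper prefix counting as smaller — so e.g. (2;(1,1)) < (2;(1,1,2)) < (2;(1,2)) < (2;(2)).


|primitive collections| = 14. Relations:

  P = {1,5}:  v_{1} + v_{5} = 0 — sig = (2;())
  P = {2,3}:  v_{2} + v_{3} = 0 — sig = (2;())
  P = {1,4}:  v_{1} + v_{4} = v_{3} — sig = (2;(1))
  P = {1,7}:  v_{1} + v_{7} = v_{4} — sig = (2;(1))
  P = {2,4}:  v_{2} + v_{4} = v_{5} — sig = (2;(1))
  P = {2,6}:  v_{2} + v_{6} = v_{4} — sig = (2;(1))
  P = {3,4}:  v_{3} + v_{4} = v_{6} — sig = (2;(1))
  P = {3,5}:  v_{3} + v_{5} = v_{4} — sig = (2;(1))
  P = {4,5}:  v_{4} + v_{5} = v_{7} — sig = (2;(1))
  P = {1,6}:  v_{1} + v_{6} = 2·v_{3} — sig = (2;(2))
  P = {2,7}:  v_{2} + v_{7} = 2·v_{5} — sig = (2;(2))
  P = {3,7}:  v_{3} + v_{7} = 2·v_{4} — sig = (2;(2))
  P = {5,6}:  v_{5} + v_{6} = 2·v_{4} — sig = (2;(2))
  P = {6,7}:  v_{6} + v_{7} = 3·v_{4} — sig = (2;(3))

Hence PRS(X_Σ) =
    (2;())
    (2;())
    (2;(1))
    (2;(1))
    (2;(1))
    (2;(1))
    (2;(1))
    (2;(1))
    (2;(1))
    (2;(2))
    (2;(2))
    (2;(2))
    (2;(2))
    (2;(3))


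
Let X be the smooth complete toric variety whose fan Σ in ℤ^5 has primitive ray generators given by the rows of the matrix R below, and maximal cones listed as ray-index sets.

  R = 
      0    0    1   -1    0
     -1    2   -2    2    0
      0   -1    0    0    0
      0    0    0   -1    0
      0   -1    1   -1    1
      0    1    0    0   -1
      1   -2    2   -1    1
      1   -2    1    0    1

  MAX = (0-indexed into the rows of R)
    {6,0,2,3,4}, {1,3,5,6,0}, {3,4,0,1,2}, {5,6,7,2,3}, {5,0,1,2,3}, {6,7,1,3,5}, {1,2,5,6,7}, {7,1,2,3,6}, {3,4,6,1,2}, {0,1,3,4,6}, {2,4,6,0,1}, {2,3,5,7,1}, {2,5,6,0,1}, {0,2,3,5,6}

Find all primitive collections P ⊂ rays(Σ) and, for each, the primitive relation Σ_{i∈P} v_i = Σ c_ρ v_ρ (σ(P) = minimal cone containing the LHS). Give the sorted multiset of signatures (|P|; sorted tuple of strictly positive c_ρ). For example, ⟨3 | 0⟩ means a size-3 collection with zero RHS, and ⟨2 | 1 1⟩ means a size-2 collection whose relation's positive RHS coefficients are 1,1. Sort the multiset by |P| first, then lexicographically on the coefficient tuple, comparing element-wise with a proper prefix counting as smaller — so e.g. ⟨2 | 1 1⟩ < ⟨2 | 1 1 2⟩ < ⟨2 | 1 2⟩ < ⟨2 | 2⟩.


Primitive collections (5):

  {0,7}:  v_{0} + v_{7} = v_{6}  so sig = ⟨2 | 1⟩
  {4,5}:  v_{4} + v_{5} = v_{0}  so sig = ⟨2 | 1⟩
  {4,7}:  v_{4} + v_{7} = v_{1} + v_{2} + v_{3} + 2·v_{6}  so sig = ⟨2 | 1 1 1 2⟩
  {1,2,3,5,6}:  v_{1} + v_{2} + v_{3} + v_{5} + v_{6} = 0  so sig = ⟨5 | 0⟩
  {0,1,2,3,6}:  v_{0} + v_{1} + v_{2} + v_{3} + v_{6} = v_{4}  so sig = ⟨5 | 1⟩

so the primitive-relation signature multiset is
    ⟨2 | 1⟩
    ⟨2 | 1⟩
    ⟨2 | 1 1 1 2⟩
    ⟨5 | 0⟩
    ⟨5 | 1⟩
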